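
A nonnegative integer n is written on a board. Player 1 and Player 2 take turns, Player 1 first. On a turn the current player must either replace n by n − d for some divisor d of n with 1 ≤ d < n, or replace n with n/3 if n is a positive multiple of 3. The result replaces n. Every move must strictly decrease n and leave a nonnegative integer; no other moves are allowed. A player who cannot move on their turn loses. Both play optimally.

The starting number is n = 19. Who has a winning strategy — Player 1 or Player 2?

Player 2 wins.

Label each position W (a win for the player to move) or L (a loss). A position with no legal move is L; any other position is W exactly when some move reaches an L, and L when every move reaches a W.
n=0: no move → L
n=1: no move → L
n=2: →1(L), so W
n=3: →1(L), so W
n=4: →2(W), 3(W) — all W, so L
n=5: →4(L), so W
n=6: →4(L), so W
n=7: →6(W) only, which is W, so L
n=8: →4(L), so W
n=9: →3(W), 6(W), 8(W) — all W, so L
n=10: →9(L), so W
n=11: →10(W) only, which is W, so L
n=12: →4(L), so W
n=13: →12(W) only, which is W, so L
n=14: →7(L), so W
n=15: →5(W), 10(W), 12(W), 14(W) — all W, so L
n=16: →15(L), so W
n=17: →16(W) only, which is W, so L
n=18: →9(L), so W
n=19: →18(W) only, which is W, so L
The starting position 19 is L: whatever Player 1 does, the opponent receives a W position.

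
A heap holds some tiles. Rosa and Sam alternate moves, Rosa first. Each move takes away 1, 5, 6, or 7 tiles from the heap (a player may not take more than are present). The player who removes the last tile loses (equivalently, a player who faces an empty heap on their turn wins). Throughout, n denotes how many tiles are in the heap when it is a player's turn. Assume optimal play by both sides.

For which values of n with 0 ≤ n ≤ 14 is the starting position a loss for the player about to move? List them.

1, 3, 5, 13

Work bottom-up. With no move the player to move wins. Otherwise the position is W if at least one move leads to an L position for the opponent, and L if every move leads to a W.
n=0: no move; the opponent has just taken the last tile and therefore loses → W
n=1: →0(W) only, which is W, so L
n=2: →1(L), so W
n=3: →2(W) only, which is W, so L
n=4: →3(L), so W
n=5: →4(W), 0(W) — all W, so L
n=6: →5(L), so W
n=7: →1(L), so W
n=8: →3(L), so W
n=9: →3(L), so W
n=10: →5(L), so W
n=11: →5(L), so W
n=12: →5(L), so W
n=13: →12(W), 8(W), 7(W), 6(W) — all W, so L
n=14: →13(L), so W
Reading off the rows marked L gives the requested list; there are 4 such values of n.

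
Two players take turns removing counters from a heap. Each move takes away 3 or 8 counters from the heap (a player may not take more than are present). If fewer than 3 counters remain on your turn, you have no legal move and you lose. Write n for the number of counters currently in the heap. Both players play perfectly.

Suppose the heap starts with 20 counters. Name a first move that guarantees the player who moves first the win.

Label each position W (a win for the player to move) or L (a loss). A position with no legal move is L; any other position is W exactly when some move reaches an L, and L when every move reaches a W.
n=0: no move → L
n=1: no move → L
n=2: no move → L
n=3: →0(L), so W
n=4: →1(L), so W
n=5: →2(L), so W
n=6: →3(W) only, which is W, so L
n=7: →4(W) only, which is W, so L
n=8: →0(L), so W
n=9: →6(L), so W
n=10: →7(L), so W
n=11: →8(W), 3(W) — all W, so L
n=12: →9(W), 4(W) — all W, so L
n=13: →10(W), 5(W) — all W, so L
n=14: →11(L), so W
n=15: →12(L), so W
n=16: →13(L), so W
n=17: →14(W), 9(W) — all W, so L
n=18: →15(W), 10(W) — all W, so L
n=19: →11(L), so W
n=20: →17(L), so W
From 20, the L positions reachable in one move are: 17, 12. Any move reaching one of these is winning.

Remove 3, leaving 17.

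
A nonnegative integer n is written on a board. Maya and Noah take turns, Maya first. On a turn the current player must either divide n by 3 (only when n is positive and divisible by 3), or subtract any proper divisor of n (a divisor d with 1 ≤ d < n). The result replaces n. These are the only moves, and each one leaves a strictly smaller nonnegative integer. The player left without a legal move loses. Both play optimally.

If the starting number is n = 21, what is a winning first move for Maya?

Move to 7.

Work bottom-up. With no move the player to move loses. Otherwise the position is W if at least one move leads to an L position for the opponent, and L if every move leads to a W.
n=0: no move → L
n=1: no move → L
n=2: →1(L), so W
n=3: →1(L), so W
n=4: →2(W), 3(W) — all W, so L
n=5: →4(L), so W
n=6: →4(L), so W
n=7: →6(W) only, which is W, so L
n=8: →4(L), so W
n=9: →3(W), 6(W), 8(W) — all W, so L
n=10: →9(L), so W
n=11: →10(W) only, which is W, so L
n=12: →4(L), so W
n=13: →12(W) only, which is W, so L
n=14: →7(L), so W
n=15: →5(W), 10(W), 12(W), 14(W) — all W, so L
n=16: →15(L), so W
n=17: →16(W) only, which is W, so L
n=18: →9(L), so W
n=19: →18(W) only, which is W, so L
n=20: →15(L), so W
n=21: →7(L), so W
From 21, the L positions reachable in one move are: 7.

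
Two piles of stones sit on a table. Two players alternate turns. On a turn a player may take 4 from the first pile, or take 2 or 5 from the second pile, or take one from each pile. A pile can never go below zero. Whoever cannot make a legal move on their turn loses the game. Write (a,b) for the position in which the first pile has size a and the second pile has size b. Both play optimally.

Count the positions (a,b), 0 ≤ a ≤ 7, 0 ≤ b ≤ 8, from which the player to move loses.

Build the W/L table. Terminal = L. A non-terminal position is W if it has a move to some L; otherwise it is L.
Every move lowers a or b (never raises either), so fill the grid row by row in increasing a, and left to right within a row: each cell's successors are then already labelled.
      b=0  b=1  b=2  b=3  b=4  b=5  b=6  b=7  b=8
a=0:    L    L    W    W    L    W    W    L    L
a=1:    L    W    W    L    L    W    W    L    W
a=2:    L    W    W    L    W    W    L    L    W
a=3:    L    W    W    L    W    W    L    W    W
a=4:    W    W    L    L    W    W    L    W    W
a=5:    W    L    L    W    W    L    W    W    L
a=6:    W    L    W    W    L    L    W    W    L
a=7:    W    L    W    W    L    W    W    L    L
Cells with no legal move (terminal, hence L): (0,0), (0,1), (1,0), (2,0), (3,0).
The remaining L cells, each justified by listing all of its moves:
(0,4): L (sole option (0,2)(W) is W)
(0,7): L (options (0,5)(W), (0,2)(W) are all W)
(0,8): L (options (0,6)(W), (0,3)(W) are all W)
(1,3): L (options (1,1)(W), (0,2)(W) are all W)
(1,4): L (options (1,2)(W), (0,3)(W) are all W)
(1,7): L (options (1,5)(W), (1,2)(W), (0,6)(W) are all W)
(2,3): L (options (2,1)(W), (1,2)(W) are all W)
(2,6): L (options (2,4)(W), (2,1)(W), (1,5)(W) are all W)
(2,7): L (options (2,5)(W), (2,2)(W), (1,6)(W) are all W)
(3,3): L (options (3,1)(W), (2,2)(W) are all W)
(3,6): L (options (3,4)(W), (3,1)(W), (2,5)(W) are all W)
(4,2): L (options (0,2)(W), (4,0)(W), (3,1)(W) are all W)
(4,3): L (options (0,3)(W), (4,1)(W), (3,2)(W) are all W)
(4,6): L (options (0,6)(W), (4,4)(W), (4,1)(W), (3,5)(W) are all W)
(5,1): L (options (1,1)(W), (4,0)(W) are all W)
(5,2): L (options (1,2)(W), (5,0)(W), (4,1)(W) are all W)
(5,5): L (options (1,5)(W), (5,3)(W), (5,0)(W), (4,4)(W) are all W)
(5,8): L (options (1,8)(W), (5,6)(W), (5,3)(W), (4,7)(W) are all W)
(6,1): L (options (2,1)(W), (5,0)(W) are all W)
(6,4): L (options (2,4)(W), (6,2)(W), (5,3)(W) are all W)
(6,5): L (options (2,5)(W), (6,3)(W), (6,0)(W), (5,4)(W) are all W)
(6,8): L (options (2,8)(W), (6,6)(W), (6,3)(W), (5,7)(W) are all W)
(7,1): L (options (3,1)(W), (6,0)(W) are all W)
(7,4): L (options (3,4)(W), (7,2)(W), (6,3)(W) are all W)
(7,7): L (options (3,7)(W), (7,5)(W), (7,2)(W), (6,6)(W) are all W)
(7,8): L (options (3,8)(W), (7,6)(W), (7,3)(W), (6,7)(W) are all W)
Every other cell has at least one move into one of the L cells above, so it is W.
L cells per row: a=0: 5, a=1: 4, a=2: 4, a=3: 3, a=4: 3, a=5: 4, a=6: 4, a=7: 4; total 31.

31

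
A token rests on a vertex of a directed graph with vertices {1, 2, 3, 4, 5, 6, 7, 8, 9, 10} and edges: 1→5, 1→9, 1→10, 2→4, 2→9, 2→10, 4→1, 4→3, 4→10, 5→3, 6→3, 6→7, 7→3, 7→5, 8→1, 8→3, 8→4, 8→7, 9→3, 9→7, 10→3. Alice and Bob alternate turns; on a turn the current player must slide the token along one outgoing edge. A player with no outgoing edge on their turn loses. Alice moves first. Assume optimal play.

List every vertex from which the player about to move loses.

Label each position W (a win for the player to move) or L (a loss). A position with no legal move is L; any other position is W exactly when some move reaches an L, and L when every move reaches a W.
Every edge goes from a vertex to one that appears earlier in the order 3, 5, 7, 6, 9, 10, 1, 4, 2, 8, so processing vertices in that order labels each vertex after all of its successors.
3: no outgoing edge → L
5: →3(L), so W
7: →3(L), so W
6: →3(L), so W
9: →3(L), so W
10: →3(L), so W
1: →10(W), 9(W), 5(W) — all W, so L
4: →1(L), so W
2: →4(W), 10(W), 9(W) — all W, so L
8: →1(L), so W
Reading off the rows marked L gives the requested list; there are 3 such vertices.

1, 2, 3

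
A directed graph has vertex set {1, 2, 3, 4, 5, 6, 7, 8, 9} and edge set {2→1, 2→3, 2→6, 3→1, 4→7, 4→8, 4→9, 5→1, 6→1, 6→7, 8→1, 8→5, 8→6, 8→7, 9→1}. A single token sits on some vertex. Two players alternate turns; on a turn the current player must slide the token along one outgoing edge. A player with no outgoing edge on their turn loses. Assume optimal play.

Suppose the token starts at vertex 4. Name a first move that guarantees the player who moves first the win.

Move to 7.

Work bottom-up. With no move the player to move loses. Otherwise the position is W if at least one move leads to an L position for the opponent, and L if every move leads to a W.
Every edge goes from a vertex to one that appears earlier in the order 7, 1, 6, 5, 8, 3, 9, 4, 2, so processing vertices in that order labels each vertex after all of its successors.
7: no outgoing edge → L
1: no outgoing edge → L
6: can move to 1, which is L ⇒ W
5: can move to 1, which is L ⇒ W
8: can move to 1, which is L ⇒ W
3: can move to 1, which is L ⇒ W
9: can move to 1, which is L ⇒ W
4: can move to 7, which is L ⇒ W
2: can move to 1, which is L ⇒ W
From 4, the L positions reachable in one move are: 7.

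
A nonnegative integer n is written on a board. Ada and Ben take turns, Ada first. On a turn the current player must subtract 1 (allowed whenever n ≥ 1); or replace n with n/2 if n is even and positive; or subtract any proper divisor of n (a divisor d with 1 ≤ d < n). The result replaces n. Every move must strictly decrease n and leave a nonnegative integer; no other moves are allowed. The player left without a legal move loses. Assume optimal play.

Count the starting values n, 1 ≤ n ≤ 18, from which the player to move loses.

8

Compute win/loss labels from the base case upward. A position with no move is L. Any other position is W if it can reach an L in one move, else L.
n=0: no move → L
n=1: →0(L), so W
n=2: →1(W) only, which is W, so L
n=3: →2(L), so W
n=4: →2(L), so W
n=5: →4(W) only, which is W, so L
n=6: →5(L), so W
n=7: →6(W) only, which is W, so L
n=8: →7(L), so W
n=9: →6(W), 8(W) — all W, so L
n=10: →5(L), so W
n=11: →10(W) only, which is W, so L
n=12: →9(L), so W
n=13: →12(W) only, which is W, so L
n=14: →7(L), so W
n=15: →10(W), 12(W), 14(W) — all W, so L
n=16: →15(L), so W
n=17: →16(W) only, which is W, so L
n=18: →9(L), so W
L entries with 1 ≤ n ≤ 18 (n=0 is outside the asked range and is not counted): n = 2, 5, 7, 9, 11, 13, 15, 17; that makes 8.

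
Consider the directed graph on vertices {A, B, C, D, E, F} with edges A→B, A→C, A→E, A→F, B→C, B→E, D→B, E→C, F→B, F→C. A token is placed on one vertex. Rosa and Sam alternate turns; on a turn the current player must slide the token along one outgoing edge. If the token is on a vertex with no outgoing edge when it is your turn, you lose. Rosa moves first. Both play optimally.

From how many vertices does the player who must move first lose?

2

Work bottom-up. With no move the player to move loses. Otherwise the position is W if at least one move leads to an L position for the opponent, and L if every move leads to a W.
Every edge goes from a vertex to one that appears earlier in the order C, E, B, D, F, A, so processing vertices in that order labels each vertex after all of its successors.
C: no outgoing edge → L
E: →C(L), so W
B: →C(L), so W
D: →B(W) only, which is W, so L
F: →C(L), so W
A: →C(L), so W
The L vertices are C, D; that is 2 in all.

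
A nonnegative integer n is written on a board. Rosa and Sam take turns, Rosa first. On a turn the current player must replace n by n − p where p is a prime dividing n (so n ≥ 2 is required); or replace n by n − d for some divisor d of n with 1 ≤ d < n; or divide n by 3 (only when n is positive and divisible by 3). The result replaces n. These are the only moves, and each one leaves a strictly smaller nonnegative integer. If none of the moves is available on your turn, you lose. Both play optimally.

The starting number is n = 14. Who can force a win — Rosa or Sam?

Work bottom-up. With no move the player to move loses. Otherwise the position is W if at least one move leads to an L position for the opponent, and L if every move leads to a W.
n=0: no move → L
n=1: no move → L
n=2: can move to 0, which is L ⇒ W
n=3: can move to 0, which is L ⇒ W
n=4: moves to 2(W), 3(W); every one is W ⇒ L
n=5: can move to 0, which is L ⇒ W
n=6: can move to 4, which is L ⇒ W
n=7: can move to 0, which is L ⇒ W
n=8: can move to 4, which is L ⇒ W
n=9: moves to 3(W), 6(W), 8(W); every one is W ⇒ L
n=10: can move to 9, which is L ⇒ W
n=11: can move to 0, which is L ⇒ W
n=12: can move to 4, which is L ⇒ W
n=13: can move to 0, which is L ⇒ W
n=14: moves to 7(W), 12(W), 13(W); every one is W ⇒ L
The starting position 14 is L: whatever Rosa does, the opponent receives a W position.

Sam wins.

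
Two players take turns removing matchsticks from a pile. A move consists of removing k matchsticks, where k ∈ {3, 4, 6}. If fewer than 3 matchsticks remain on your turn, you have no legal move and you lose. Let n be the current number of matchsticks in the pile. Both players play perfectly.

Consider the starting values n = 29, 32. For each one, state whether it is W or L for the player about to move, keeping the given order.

29: L, 32: W

Compute win/loss labels from the base case upward. A position with no move is L. Any other position is W if it can reach an L in one move, else L.
n=0: no move → L
n=1: no move → L
n=2: no move → L
n=3: W (go to 0, an L position)
n=4: W (go to 1, an L position)
n=5: W (go to 2, an L position)
n=6: W (go to 2, an L position)
n=7: W (go to 1, an L position)
n=8: W (go to 2, an L position)
n=9: L (options 6(W), 5(W), 3(W) are all W)
n=10: L (options 7(W), 6(W), 4(W) are all W)
n=11: L (options 8(W), 7(W), 5(W) are all W)
n=12: W (go to 9, an L position)
n=13: W (go to 10, an L position)
n=14: W (go to 11, an L position)
n=15: W (go to 11, an L position)
n=16: W (go to 10, an L position)
n=17: W (go to 11, an L position)
n=18: L (options 15(W), 14(W), 12(W) are all W)
n=19: L (options 16(W), 15(W), 13(W) are all W)
n=20: L (options 17(W), 16(W), 14(W) are all W)
n=21: W (go to 18, an L position)
n=22: W (go to 19, an L position)
n=23: W (go to 20, an L position)
n=24: W (go to 20, an L position)
n=25: W (go to 19, an L position)
n=26: W (go to 20, an L position)
n=27: L (options 24(W), 23(W), 21(W) are all W)
n=28: L (options 25(W), 24(W), 22(W) are all W)
n=29: L (options 26(W), 25(W), 23(W) are all W)
n=30: W (go to 27, an L position)
n=31: W (go to 28, an L position)
n=32: W (go to 29, an L position)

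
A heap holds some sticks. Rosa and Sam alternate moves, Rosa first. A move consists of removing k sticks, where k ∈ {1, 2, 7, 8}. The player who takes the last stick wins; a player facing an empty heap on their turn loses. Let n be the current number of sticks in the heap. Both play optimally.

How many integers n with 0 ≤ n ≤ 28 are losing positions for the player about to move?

Label each position W (a win for the player to move) or L (a loss). A position with no legal move is L; any other position is W exactly when some move reaches an L, and L when every move reaches a W.
n=0: no move → L
n=1: can move to 0, which is L ⇒ W
n=2: can move to 0, which is L ⇒ W
n=3: moves to 2(W), 1(W); every one is W ⇒ L
n=4: can move to 3, which is L ⇒ W
n=5: can move to 3, which is L ⇒ W
n=6: moves to 5(W), 4(W); every one is W ⇒ L
n=7: can move to 6, which is L ⇒ W
n=8: can move to 6, which is L ⇒ W
n=9: moves to 8(W), 7(W), 2(W), 1(W); every one is W ⇒ L
n=10: can move to 9, which is L ⇒ W
n=11: can move to 9, which is L ⇒ W
n=12: moves to 11(W), 10(W), 5(W), 4(W); every one is W ⇒ L
n=13: can move to 12, which is L ⇒ W
n=14: can move to 12, which is L ⇒ W
n=15: moves to 14(W), 13(W), 8(W), 7(W); every one is W ⇒ L
n=16: can move to 15, which is L ⇒ W
n=17: can move to 15, which is L ⇒ W
n=18: moves to 17(W), 16(W), 11(W), 10(W); every one is W ⇒ L
n=19: can move to 18, which is L ⇒ W
n=20: can move to 18, which is L ⇒ W
n=21: moves to 20(W), 19(W), 14(W), 13(W); every one is W ⇒ L
n=22: can move to 21, which is L ⇒ W
n=23: can move to 21, which is L ⇒ W
n=24: moves to 23(W), 22(W), 17(W), 16(W); every one is W ⇒ L
n=25: can move to 24, which is L ⇒ W
n=26: can move to 24, which is L ⇒ W
n=27: moves to 26(W), 25(W), 20(W), 19(W); every one is W ⇒ L
n=28: can move to 27, which is L ⇒ W
L entries with 0 ≤ n ≤ 28: n = 0, 3, 6, 9, 12, 15, 18, 21, 24, 27; that makes 10.

10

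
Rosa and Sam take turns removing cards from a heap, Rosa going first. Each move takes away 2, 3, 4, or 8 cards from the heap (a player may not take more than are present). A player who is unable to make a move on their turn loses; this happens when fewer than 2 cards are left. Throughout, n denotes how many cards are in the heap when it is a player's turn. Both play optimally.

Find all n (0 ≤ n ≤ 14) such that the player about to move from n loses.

Work bottom-up. With no move the player to move loses. Otherwise the position is W if at least one move leads to an L position for the opponent, and L if every move leads to a W.
n=0: no move → L
n=1: no move → L
n=2: can move to 0, which is L ⇒ W
n=3: can move to 1, which is L ⇒ W
n=4: can move to 1, which is L ⇒ W
n=5: can move to 1, which is L ⇒ W
n=6: moves to 4(W), 3(W), 2(W); every one is W ⇒ L
n=7: moves to 5(W), 4(W), 3(W); every one is W ⇒ L
n=8: can move to 6, which is L ⇒ W
n=9: can move to 7, which is L ⇒ W
n=10: can move to 7, which is L ⇒ W
n=11: can move to 7, which is L ⇒ W
n=12: moves to 10(W), 9(W), 8(W), 4(W); every one is W ⇒ L
n=13: moves to 11(W), 10(W), 9(W), 5(W); every one is W ⇒ L
n=14: can move to 12, which is L ⇒ W
Reading off the rows marked L gives the requested list; there are 6 such values of n.

0, 1, 6, 7, 12, 13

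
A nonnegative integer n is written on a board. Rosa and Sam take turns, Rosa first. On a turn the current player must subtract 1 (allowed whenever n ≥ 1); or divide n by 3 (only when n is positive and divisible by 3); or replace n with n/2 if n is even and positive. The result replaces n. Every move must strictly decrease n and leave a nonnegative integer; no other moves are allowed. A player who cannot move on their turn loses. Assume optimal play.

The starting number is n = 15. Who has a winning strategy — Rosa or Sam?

Use the standard recursion: the mover loses at a terminal position; elsewhere, the mover wins exactly when some move hands the opponent an L position.
n=0: no move → L
n=1: reaches L-position 0 → W
n=2: only reaches 1(W), which is W → L
n=3: reaches L-position 2 → W
n=4: reaches L-position 2 → W
n=5: only reaches 4(W), which is W → L
n=6: reaches L-position 2 → W
n=7: only reaches 6(W), which is W → L
n=8: reaches L-position 7 → W
n=9: only reaches 3(W), 8(W), all W → L
n=10: reaches L-position 5 → W
n=11: only reaches 10(W), which is W → L
n=12: reaches L-position 11 → W
n=13: only reaches 12(W), which is W → L
n=14: reaches L-position 7 → W
n=15: reaches L-position 5 → W
From 15 Rosa can move to 5, reaching an L position.

Rosa wins.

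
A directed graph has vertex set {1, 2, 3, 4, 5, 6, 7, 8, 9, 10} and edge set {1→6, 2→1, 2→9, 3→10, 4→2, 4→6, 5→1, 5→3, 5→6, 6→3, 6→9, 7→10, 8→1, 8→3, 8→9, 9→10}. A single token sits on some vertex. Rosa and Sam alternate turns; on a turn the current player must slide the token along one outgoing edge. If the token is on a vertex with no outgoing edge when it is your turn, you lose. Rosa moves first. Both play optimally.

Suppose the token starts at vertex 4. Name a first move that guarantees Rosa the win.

Move to 2.

Use the standard recursion: the mover loses at a terminal position; elsewhere, the mover wins exactly when some move hands the opponent an L position.
Every edge goes from a vertex to one that appears earlier in the order 10, 3, 9, 6, 1, 2, 5, 4, 8, 7, so processing vertices in that order labels each vertex after all of its successors.
10: no outgoing edge → L
3: can move to 10, which is L ⇒ W
9: can move to 10, which is L ⇒ W
6: moves to 9(W), 3(W); every one is W ⇒ L
1: can move to 6, which is L ⇒ W
2: moves to 1(W), 9(W); every one is W ⇒ L
5: can move to 6, which is L ⇒ W
4: can move to 2, which is L ⇒ W
8: moves to 1(W), 9(W), 3(W); every one is W ⇒ L
7: can move to 10, which is L ⇒ W
From 4, the L positions reachable in one move are: 2, 6. Any move reaching one of these is winning.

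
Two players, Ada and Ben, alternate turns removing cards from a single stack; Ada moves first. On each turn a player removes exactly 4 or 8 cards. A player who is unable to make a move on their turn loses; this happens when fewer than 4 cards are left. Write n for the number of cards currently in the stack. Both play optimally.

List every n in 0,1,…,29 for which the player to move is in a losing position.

0, 1, 2, 3, 12, 13, 14, 15, 24, 25, 26, 27

Use the standard recursion: the mover loses at a terminal position; elsewhere, the mover wins exactly when some move hands the opponent an L position.
n=0: no move → L
n=1: no move → L
n=2: no move → L
n=3: no move → L
n=4: W (go to 0, an L position)
n=5: W (go to 1, an L position)
n=6: W (go to 2, an L position)
n=7: W (go to 3, an L position)
n=8: W (go to 0, an L position)
n=9: W (go to 1, an L position)
n=10: W (go to 2, an L position)
n=11: W (go to 3, an L position)
n=12: L (options 8(W), 4(W) are all W)
n=13: L (options 9(W), 5(W) are all W)
n=14: L (options 10(W), 6(W) are all W)
n=15: L (options 11(W), 7(W) are all W)
n=16: W (go to 12, an L position)
n=17: W (go to 13, an L position)
n=18: W (go to 14, an L position)
n=19: W (go to 15, an L position)
n=20: W (go to 12, an L position)
n=21: W (go to 13, an L position)
n=22: W (go to 14, an L position)
n=23: W (go to 15, an L position)
n=24: L (options 20(W), 16(W) are all W)
n=25: L (options 21(W), 17(W) are all W)
n=26: L (options 22(W), 18(W) are all W)
n=27: L (options 23(W), 19(W) are all W)
n=28: W (go to 24, an L position)
n=29: W (go to 25, an L position)
The losing starting values of n are exactly the entries labelled L in this table (12 of them).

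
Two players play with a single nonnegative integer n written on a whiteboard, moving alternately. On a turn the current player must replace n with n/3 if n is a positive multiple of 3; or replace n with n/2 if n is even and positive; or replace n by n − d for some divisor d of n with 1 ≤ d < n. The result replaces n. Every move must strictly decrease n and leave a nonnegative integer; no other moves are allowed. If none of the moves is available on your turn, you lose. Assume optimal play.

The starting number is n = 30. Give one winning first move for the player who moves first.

Positions with no move are L. A position that does have a move is losing for the player to move precisely when every available move leads to a winning position for the opponent. Fill in the labels:
n=0: no move → L
n=1: no move → L
n=2: can move to 1, which is L ⇒ W
n=3: can move to 1, which is L ⇒ W
n=4: moves to 2(W), 3(W); every one is W ⇒ L
n=5: can move to 4, which is L ⇒ W
n=6: can move to 4, which is L ⇒ W
n=7: the only move is to 6(W), a W ⇒ L
n=8: can move to 4, which is L ⇒ W
n=9: moves to 3(W), 6(W), 8(W); every one is W ⇒ L
n=10: can move to 9, which is L ⇒ W
n=11: the only move is to 10(W), a W ⇒ L
n=12: can move to 4, which is L ⇒ W
n=13: the only move is to 12(W), a W ⇒ L
n=14: can move to 7, which is L ⇒ W
n=15: moves to 5(W), 10(W), 12(W), 14(W); every one is W ⇒ L
n=16: can move to 15, which is L ⇒ W
n=17: the only move is to 16(W), a W ⇒ L
n=18: can move to 9, which is L ⇒ W
n=19: the only move is to 18(W), a W ⇒ L
n=20: can move to 15, which is L ⇒ W
n=21: can move to 7, which is L ⇒ W
n=22: can move to 11, which is L ⇒ W
n=23: the only move is to 22(W), a W ⇒ L
n=24: can move to 23, which is L ⇒ W
n=25: moves to 20(W), 24(W); every one is W ⇒ L
n=26: can move to 13, which is L ⇒ W
n=27: can move to 9, which is L ⇒ W
n=28: moves to 14(W), 21(W), 24(W), 26(W), 27(W); every one is W ⇒ L
n=29: can move to 28, which is L ⇒ W
n=30: can move to 15, which is L ⇒ W
From 30, the L positions reachable in one move are: 15, 25, 28. Any move reaching one of these is winning.

Move to 15.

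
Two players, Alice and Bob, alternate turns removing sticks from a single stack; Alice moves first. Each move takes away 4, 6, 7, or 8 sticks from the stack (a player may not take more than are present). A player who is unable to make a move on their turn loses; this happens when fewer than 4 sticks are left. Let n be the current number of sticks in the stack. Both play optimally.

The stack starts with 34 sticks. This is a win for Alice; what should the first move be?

Remove 7, leaving 27.

Label each position W (a win for the player to move) or L (a loss). A position with no legal move is L; any other position is W exactly when some move reaches an L, and L when every move reaches a W.
n=0: no move → L
n=1: no move → L
n=2: no move → L
n=3: no move → L
n=4: W (go to 0, an L position)
n=5: W (go to 1, an L position)
n=6: W (go to 2, an L position)
n=7: W (go to 3, an L position)
n=8: W (go to 2, an L position)
n=9: W (go to 3, an L position)
n=10: W (go to 3, an L position)
n=11: W (go to 3, an L position)
n=12: L (options 8(W), 6(W), 5(W), 4(W) are all W)
n=13: L (options 9(W), 7(W), 6(W), 5(W) are all W)
n=14: L (options 10(W), 8(W), 7(W), 6(W) are all W)
n=15: L (options 11(W), 9(W), 8(W), 7(W) are all W)
n=16: W (go to 12, an L position)
n=17: W (go to 13, an L position)
n=18: W (go to 14, an L position)
n=19: W (go to 15, an L position)
n=20: W (go to 14, an L position)
n=21: W (go to 15, an L position)
n=22: W (go to 15, an L position)
n=23: W (go to 15, an L position)
n=24: L (options 20(W), 18(W), 17(W), 16(W) are all W)
n=25: L (options 21(W), 19(W), 18(W), 17(W) are all W)
n=26: L (options 22(W), 20(W), 19(W), 18(W) are all W)
n=27: L (options 23(W), 21(W), 20(W), 19(W) are all W)
n=28: W (go to 24, an L position)
n=29: W (go to 25, an L position)
n=30: W (go to 26, an L position)
n=31: W (go to 27, an L position)
n=32: W (go to 26, an L position)
n=33: W (go to 27, an L position)
n=34: W (go to 27, an L position)
From 34, the L positions reachable in one move are: 27, 26. Any move reaching one of these is winning.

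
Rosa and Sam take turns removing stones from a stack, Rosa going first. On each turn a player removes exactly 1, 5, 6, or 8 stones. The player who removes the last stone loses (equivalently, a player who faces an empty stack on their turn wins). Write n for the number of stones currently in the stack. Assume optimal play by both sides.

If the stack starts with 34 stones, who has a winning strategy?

Compute win/loss labels from the base case upward. A position with no move is W. Any other position is W if it can reach an L in one move, else L.
n=0: no move; the opponent has just taken the last stone and therefore loses → W
n=1: only reaches 0(W), which is W → L
n=2: reaches L-position 1 → W
n=3: only reaches 2(W), which is W → L
n=4: reaches L-position 3 → W
n=5: only reaches 4(W), 0(W), all W → L
n=6: reaches L-position 5 → W
n=7: reaches L-position 1 → W
n=8: reaches L-position 3 → W
n=9: reaches L-position 3 → W
n=10: reaches L-position 5 → W
n=11: reaches L-position 5 → W
n=12: only reaches 11(W), 7(W), 6(W), 4(W), all W → L
n=13: reaches L-position 12 → W
n=14: only reaches 13(W), 9(W), 8(W), 6(W), all W → L
n=15: reaches L-position 14 → W
n=16: only reaches 15(W), 11(W), 10(W), 8(W), all W → L
n=17: reaches L-position 16 → W
n=18: reaches L-position 12 → W
n=19: reaches L-position 14 → W
n=20: reaches L-position 14 → W
n=21: reaches L-position 16 → W
n=22: reaches L-position 16 → W
n=23: only reaches 22(W), 18(W), 17(W), 15(W), all W → L
n=24: reaches L-position 23 → W
n=25: only reaches 24(W), 20(W), 19(W), 17(W), all W → L
n=26: reaches L-position 25 → W
n=27: only reaches 26(W), 22(W), 21(W), 19(W), all W → L
n=28: reaches L-position 27 → W
n=29: reaches L-position 23 → W
n=30: reaches L-position 25 → W
n=31: reaches L-position 25 → W
n=32: reaches L-position 27 → W
n=33: reaches L-position 27 → W
n=34: only reaches 33(W), 29(W), 28(W), 26(W), all W → L
Every move from 34 reaches a W position, so the mover loses.

Sam wins.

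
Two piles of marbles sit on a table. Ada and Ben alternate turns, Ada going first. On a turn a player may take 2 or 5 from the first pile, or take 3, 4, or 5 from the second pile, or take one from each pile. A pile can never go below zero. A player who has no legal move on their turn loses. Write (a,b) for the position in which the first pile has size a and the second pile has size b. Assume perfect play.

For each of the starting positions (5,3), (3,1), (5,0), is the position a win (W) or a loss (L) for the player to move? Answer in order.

(5,3): W, (3,1): L, (5,0): W

Work bottom-up. With no move the player to move loses. Otherwise the position is W if at least one move leads to an L position for the opponent, and L if every move leads to a W.
No move ever increases a pile, so every position that can arise here has a ≤ 5 and b ≤ 3; it is enough to label the cells with 0 ≤ a ≤ 5 and 0 ≤ b ≤ 3.
Every move lowers a or b (never raises either), so fill the grid row by row in increasing a, and left to right within a row: each cell's successors are then already labelled.
      b=0  b=1  b=2  b=3
a=0:    L    L    L    W
a=1:    L    W    W    W
a=2:    W    W    W    L
a=3:    W    L    L    L
a=4:    L    L    W    W
a=5:    W    W    W    W
Cells with no legal move (terminal, hence L): (0,0), (0,1), (0,2), (1,0).
The remaining L cells, each justified by listing all of its moves:
(2,3): L (options (0,3)(W), (2,0)(W), (1,2)(W) are all W)
(3,1): L (options (1,1)(W), (2,0)(W) are all W)
(3,2): L (options (1,2)(W), (2,1)(W) are all W)
(3,3): L (options (1,3)(W), (3,0)(W), (2,2)(W) are all W)
(4,0): L (sole option (2,0)(W) is W)
(4,1): L (options (2,1)(W), (3,0)(W) are all W)
Every other cell has at least one move into one of the L cells above, so it is W.
(5,3): the move to (3,3) reaches an L cell, so W
(3,1): one of the L cells justified above, so L
(5,0): the move to (0,0) reaches an L cell, so W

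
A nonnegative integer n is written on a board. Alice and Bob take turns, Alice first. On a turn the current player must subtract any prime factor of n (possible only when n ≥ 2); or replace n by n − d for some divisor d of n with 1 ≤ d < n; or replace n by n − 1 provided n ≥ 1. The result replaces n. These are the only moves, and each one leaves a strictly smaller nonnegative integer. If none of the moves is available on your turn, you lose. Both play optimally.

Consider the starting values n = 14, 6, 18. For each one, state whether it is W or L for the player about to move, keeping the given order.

14: L, 6: W, 18: W

Label each position W (a win for the player to move) or L (a loss). A position with no legal move is L; any other position is W exactly when some move reaches an L, and L when every move reaches a W.
n=0: no move → L
n=1: W (go to 0, an L position)
n=2: W (go to 0, an L position)
n=3: W (go to 0, an L position)
n=4: L (options 2(W), 3(W) are all W)
n=5: W (go to 0, an L position)
n=6: W (go to 4, an L position)
n=7: W (go to 0, an L position)
n=8: W (go to 4, an L position)
n=9: L (options 6(W), 8(W) are all W)
n=10: W (go to 9, an L position)
n=11: W (go to 0, an L position)
n=12: W (go to 9, an L position)
n=13: W (go to 0, an L position)
n=14: L (options 7(W), 12(W), 13(W) are all W)
n=15: W (go to 14, an L position)
n=16: W (go to 14, an L position)
n=17: W (go to 0, an L position)
n=18: W (go to 9, an L position)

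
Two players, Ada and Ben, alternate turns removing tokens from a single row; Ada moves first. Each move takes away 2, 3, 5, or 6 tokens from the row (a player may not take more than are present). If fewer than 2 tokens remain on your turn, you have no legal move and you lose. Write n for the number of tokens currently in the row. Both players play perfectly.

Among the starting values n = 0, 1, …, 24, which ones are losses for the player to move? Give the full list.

0, 1, 8, 9, 16, 17, 24

Label each position W (a win for the player to move) or L (a loss). A position with no legal move is L; any other position is W exactly when some move reaches an L, and L when every move reaches a W.
n=0: no move → L
n=1: no move → L
n=2: W (go to 0, an L position)
n=3: W (go to 1, an L position)
n=4: W (go to 1, an L position)
n=5: W (go to 0, an L position)
n=6: W (go to 1, an L position)
n=7: W (go to 1, an L position)
n=8: L (options 6(W), 5(W), 3(W), 2(W) are all W)
n=9: L (options 7(W), 6(W), 4(W), 3(W) are all W)
n=10: W (go to 8, an L position)
n=11: W (go to 9, an L position)
n=12: W (go to 9, an L position)
n=13: W (go to 8, an L position)
n=14: W (go to 9, an L position)
n=15: W (go to 9, an L position)
n=16: L (options 14(W), 13(W), 11(W), 10(W) are all W)
n=17: L (options 15(W), 14(W), 12(W), 11(W) are all W)
n=18: W (go to 16, an L position)
n=19: W (go to 17, an L position)
n=20: W (go to 17, an L position)
n=21: W (go to 16, an L position)
n=22: W (go to 17, an L position)
n=23: W (go to 17, an L position)
n=24: L (options 22(W), 21(W), 19(W), 18(W) are all W)
The losing starting values of n are exactly the entries labelled L in this table (7 of them).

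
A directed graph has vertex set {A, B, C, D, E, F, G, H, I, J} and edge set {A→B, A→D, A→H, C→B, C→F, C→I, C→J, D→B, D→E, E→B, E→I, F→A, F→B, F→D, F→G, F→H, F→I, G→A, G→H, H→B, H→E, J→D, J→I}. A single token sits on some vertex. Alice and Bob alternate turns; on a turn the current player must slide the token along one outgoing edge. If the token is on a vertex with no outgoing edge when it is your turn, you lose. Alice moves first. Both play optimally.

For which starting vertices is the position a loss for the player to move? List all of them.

Positions with no move are L. A position that does have a move is losing for the player to move precisely when every available move leads to a winning position for the opponent. Fill in the labels:
Every edge goes from a vertex to one that appears earlier in the order B, I, E, D, H, A, J, G, F, C, so processing vertices in that order labels each vertex after all of its successors.
B: no outgoing edge → L
I: no outgoing edge → L
E: reaches L-position I → W
D: reaches L-position B → W
H: reaches L-position B → W
A: reaches L-position B → W
J: reaches L-position I → W
G: only reaches A(W), H(W), all W → L
F: reaches L-position G → W
C: reaches L-position I → W
The losing starting vertices are exactly the entries labelled L in this table (3 of them).

B, G, I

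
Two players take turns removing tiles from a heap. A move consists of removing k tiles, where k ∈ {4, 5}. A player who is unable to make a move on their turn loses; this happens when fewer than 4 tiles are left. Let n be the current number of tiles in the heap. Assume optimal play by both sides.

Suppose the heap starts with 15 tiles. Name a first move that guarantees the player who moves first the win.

Use the standard recursion: the mover loses at a terminal position; elsewhere, the mover wins exactly when some move hands the opponent an L position.
n=0: no move → L
n=1: no move → L
n=2: no move → L
n=3: no move → L
n=4: can move to 0, which is L ⇒ W
n=5: can move to 1, which is L ⇒ W
n=6: can move to 2, which is L ⇒ W
n=7: can move to 3, which is L ⇒ W
n=8: can move to 3, which is L ⇒ W
n=9: moves to 5(W), 4(W); every one is W ⇒ L
n=10: moves to 6(W), 5(W); every one is W ⇒ L
n=11: moves to 7(W), 6(W); every one is W ⇒ L
n=12: moves to 8(W), 7(W); every one is W ⇒ L
n=13: can move to 9, which is L ⇒ W
n=14: can move to 10, which is L ⇒ W
n=15: can move to 11, which is L ⇒ W
From 15, the L positions reachable in one move are: 11, 10. Any move reaching one of these is winning.

Remove 4, leaving 11.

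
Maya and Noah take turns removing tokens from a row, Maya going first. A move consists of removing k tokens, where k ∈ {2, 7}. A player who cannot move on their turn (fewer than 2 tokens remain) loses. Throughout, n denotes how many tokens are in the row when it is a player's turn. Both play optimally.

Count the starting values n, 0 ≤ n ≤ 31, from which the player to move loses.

15

Work bottom-up. With no move the player to move loses. Otherwise the position is W if at least one move leads to an L position for the opponent, and L if every move leads to a W.
n=0: no move → L
n=1: no move → L
n=2: can move to 0, which is L ⇒ W
n=3: can move to 1, which is L ⇒ W
n=4: the only move is to 2(W), a W ⇒ L
n=5: the only move is to 3(W), a W ⇒ L
n=6: can move to 4, which is L ⇒ W
n=7: can move to 5, which is L ⇒ W
n=8: can move to 1, which is L ⇒ W
n=9: moves to 7(W), 2(W); every one is W ⇒ L
n=10: moves to 8(W), 3(W); every one is W ⇒ L
n=11: can move to 9, which is L ⇒ W
n=12: can move to 10, which is L ⇒ W
n=13: moves to 11(W), 6(W); every one is W ⇒ L
n=14: moves to 12(W), 7(W); every one is W ⇒ L
n=15: can move to 13, which is L ⇒ W
n=16: can move to 14, which is L ⇒ W
n=17: can move to 10, which is L ⇒ W
n=18: moves to 16(W), 11(W); every one is W ⇒ L
n=19: moves to 17(W), 12(W); every one is W ⇒ L
n=20: can move to 18, which is L ⇒ W
n=21: can move to 19, which is L ⇒ W
n=22: moves to 20(W), 15(W); every one is W ⇒ L
n=23: moves to 21(W), 16(W); every one is W ⇒ L
n=24: can move to 22, which is L ⇒ W
n=25: can move to 23, which is L ⇒ W
n=26: can move to 19, which is L ⇒ W
n=27: moves to 25(W), 20(W); every one is W ⇒ L
n=28: moves to 26(W), 21(W); every one is W ⇒ L
n=29: can move to 27, which is L ⇒ W
n=30: can move to 28, which is L ⇒ W
n=31: moves to 29(W), 24(W); every one is W ⇒ L
L entries with 0 ≤ n ≤ 31: n = 0, 1, 4, 5, 9, 10, 13, 14, 18, 19, 22, 23, 27, 28, 31; that makes 15.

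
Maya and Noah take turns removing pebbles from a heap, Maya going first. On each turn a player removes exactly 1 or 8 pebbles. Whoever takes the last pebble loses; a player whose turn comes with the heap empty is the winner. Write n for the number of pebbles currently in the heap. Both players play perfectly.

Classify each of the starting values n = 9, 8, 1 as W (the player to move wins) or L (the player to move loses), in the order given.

Build the W/L table. Terminal = W. A non-terminal position is W if it has a move to some L; otherwise it is L.
n=0: no move; the opponent has just taken the last pebble and therefore loses → W
n=1: L (sole option 0(W) is W)
n=2: W (go to 1, an L position)
n=3: L (sole option 2(W) is W)
n=4: W (go to 3, an L position)
n=5: L (sole option 4(W) is W)
n=6: W (go to 5, an L position)
n=7: L (sole option 6(W) is W)
n=8: W (go to 7, an L position)
n=9: W (go to 1, an L position)

9: W, 8: W, 1: L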